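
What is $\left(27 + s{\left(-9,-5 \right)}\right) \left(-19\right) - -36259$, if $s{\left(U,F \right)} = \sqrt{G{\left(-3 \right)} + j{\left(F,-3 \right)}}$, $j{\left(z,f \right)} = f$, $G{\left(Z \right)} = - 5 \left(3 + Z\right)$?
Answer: $35746 - 19 i \sqrt{3} \approx 35746.0 - 32.909 i$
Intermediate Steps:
$G{\left(Z \right)} = -15 - 5 Z$
$s{\left(U,F \right)} = i \sqrt{3}$ ($s{\left(U,F \right)} = \sqrt{\left(-15 - -15\right) - 3} = \sqrt{\left(-15 + 15\right) - 3} = \sqrt{0 - 3} = \sqrt{-3} = i \sqrt{3}$)
$\left(27 + s{\left(-9,-5 \right)}\right) \left(-19\right) - -36259 = \left(27 + i \sqrt{3}\right) \left(-19\right) - -36259 = \left(-513 - 19 i \sqrt{3}\right) + 36259 = 35746 - 19 i \sqrt{3}$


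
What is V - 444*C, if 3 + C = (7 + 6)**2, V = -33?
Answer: -73737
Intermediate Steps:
C = 166 (C = -3 + (7 + 6)**2 = -3 + 13**2 = -3 + 169 = 166)
V - 444*C = -33 - 444*166 = -33 - 73704 = -73737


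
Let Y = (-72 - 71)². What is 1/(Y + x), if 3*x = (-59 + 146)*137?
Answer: 1/24422 ≈ 4.0947e-5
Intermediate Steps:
x = 3973 (x = ((-59 + 146)*137)/3 = (87*137)/3 = (⅓)*11919 = 3973)
Y = 20449 (Y = (-143)² = 20449)
1/(Y + x) = 1/(20449 + 3973) = 1/24422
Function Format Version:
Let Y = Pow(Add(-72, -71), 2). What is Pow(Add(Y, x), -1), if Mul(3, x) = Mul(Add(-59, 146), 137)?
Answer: Rational(1, 24422) ≈ 4.0947e-5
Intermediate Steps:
x = 3973 (x = Mul(Rational(1, 3), Mul(Add(-59, 146), 137)) = Mul(Rational(1, 3), Mul(87, 137)) = Mul(Rational(1, 3), 11919) = 3973)
Y = 20449 (Y = Pow(-143, 2) = 20449)
Pow(Add(Y, x), -1) = Pow(Add(20449, 3973), -1) = Pow(24422, -1) = Rational(1, 24422)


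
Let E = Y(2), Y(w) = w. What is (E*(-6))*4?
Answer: -48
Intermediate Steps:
E = 2
(E*(-6))*4 = (2*(-6))*4 = -12*4 = -48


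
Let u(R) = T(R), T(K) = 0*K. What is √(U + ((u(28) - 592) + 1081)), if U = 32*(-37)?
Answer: I*√695 ≈ 26.363*I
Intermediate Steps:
T(K) = 0
u(R) = 0
U = -1184
√(U + ((u(28) - 592) + 1081)) = √(-1184 + ((0 - 592) + 1081)) = √(-1184 + (-592 + 1081)) = √(-1184 + 489) = √(-695) = I*√695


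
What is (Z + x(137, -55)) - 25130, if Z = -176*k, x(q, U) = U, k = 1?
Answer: -25361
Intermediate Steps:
Z = -176 ≈ -176.00
(Z + x(137, -55)) - 25130 = (-176 - 55) - 25130 = -231 - 25130 = -25361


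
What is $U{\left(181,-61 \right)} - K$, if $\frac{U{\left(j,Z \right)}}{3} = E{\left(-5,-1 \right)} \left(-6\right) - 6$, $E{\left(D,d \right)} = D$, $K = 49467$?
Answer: $-49395$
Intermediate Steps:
$U{\left(j,Z \right)} = 72$ ($U{\left(j,Z \right)} = 3 \left(\left(-5\right) \left(-6\right) - 6\right) = 3 \left(30 - 6\right) = 3 \cdot 24 = 72$)
$U{\left(181,-61 \right)} - K = 72 - 49467 = -49395$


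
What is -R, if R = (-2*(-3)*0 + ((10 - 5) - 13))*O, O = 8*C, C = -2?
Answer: -128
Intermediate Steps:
O = -16 (O = 8*(-2) = -16)
R = 128 (R = (-2*(-3)*0 + ((10 - 5) - 13))*(-16) = (6*0 + (5 - 13))*(-16) = (0 - 8)*(-16) = -8*(-16) = 128)
-R = -1*128 = -128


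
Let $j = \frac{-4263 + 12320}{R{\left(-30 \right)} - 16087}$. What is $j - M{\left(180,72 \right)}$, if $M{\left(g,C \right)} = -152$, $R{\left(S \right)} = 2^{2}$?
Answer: $\frac{2436559}{16083} \approx 151.5$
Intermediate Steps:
$R{\left(S \right)} = 4$
$j = - \frac{8057}{16083}$ ($j = \frac{-4263 + 12320}{4 - 16087} = \frac{8057}{-16083} = 8057 \left(- \frac{1}{16083}\right) = - \frac{8057}{16083} \approx -0.50096$)
$j - M{\left(180,72 \right)} = - \frac{8057}{16083} - -152 = - \frac{8057}{16083} + 152 = \frac{2436559}{16083}$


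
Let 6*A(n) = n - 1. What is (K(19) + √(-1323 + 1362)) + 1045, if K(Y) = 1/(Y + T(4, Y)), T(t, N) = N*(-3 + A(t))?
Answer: 59563/57 + √39 ≈ 1051.2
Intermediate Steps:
A(n) = -⅙ + n/6 (A(n) = (n - 1)/6 = (-1 + n)/6 = -⅙ + n/6)
T(t, N) = N*(-19/6 + t/6) (T(t, N) = N*(-3 + (-⅙ + t/6)) = N*(-19/6 + t/6))
K(Y) = -2/(3*Y) (K(Y) = 1/(Y + Y*(-19 + 4)/6) = 1/(Y + (⅙)*Y*(-15)) = 1/(Y - 5*Y/2) = 1/(-3*Y/2) = -2/(3*Y))
(K(19) + √(-1323 + 1362)) + 1045 = (-⅔/19 + √(-1323 + 1362)) + 1045 = (-⅔*1/19 + √39) + 1045 = (-2/57 + √39) + 1045 = 59563/57 + √39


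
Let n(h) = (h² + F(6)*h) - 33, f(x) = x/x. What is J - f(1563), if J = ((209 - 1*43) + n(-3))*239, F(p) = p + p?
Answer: 25333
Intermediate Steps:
f(x) = 1
F(p) = 2*p
n(h) = -33 + h² + 12*h (n(h) = (h² + (2*6)*h) - 33 = (h² + 12*h) - 33 = -33 + h² + 12*h)
J = 25334 (J = ((209 - 1*43) + (-33 + (-3)² + 12*(-3)))*239 = ((209 - 43) + (-33 + 9 - 36))*239 = (166 - 60)*239 = 106*239 = 25334)
J - f(1563) = 25334 - 1*1 = 25334 - 1 = 25333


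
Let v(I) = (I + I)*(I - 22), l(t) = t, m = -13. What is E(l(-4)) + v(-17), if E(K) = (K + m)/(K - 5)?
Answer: 11951/9 ≈ 1327.9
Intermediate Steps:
v(I) = 2*I*(-22 + I) (v(I) = (2*I)*(-22 + I) = 2*I*(-22 + I))
E(K) = (-13 + K)/(-5 + K) (E(K) = (K - 13)/(K - 5) = (-13 + K)/(-5 + K))
E(l(-4)) + v(-17) = (-13 - 4)/(-5 - 4) + 2*(-17)*(-22 - 17) = -17/(-9) + 2*(-17)*(-39) = -⅑*(-17) + 1326 = 17/9 + 1326 = 11951/9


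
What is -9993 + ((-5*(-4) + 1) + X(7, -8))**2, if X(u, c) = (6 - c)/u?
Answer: -9464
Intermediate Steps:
X(u, c) = (6 - c)/u
-9993 + ((-5*(-4) + 1) + X(7, -8))**2 = -9993 + ((-5*(-4) + 1) + (6 - 1*(-8))/7)**2 = -9993 + ((20 + 1) + (6 + 8)/7)**2 = -9993 + (21 + (1/7)*14)**2 = -9993 + (21 + 2)**2 = -9993 + 23**2 = -9993 + 529 = -9464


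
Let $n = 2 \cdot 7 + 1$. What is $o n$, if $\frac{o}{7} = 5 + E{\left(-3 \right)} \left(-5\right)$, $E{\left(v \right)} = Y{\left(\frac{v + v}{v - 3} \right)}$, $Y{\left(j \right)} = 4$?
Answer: $-1575$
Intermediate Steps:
$E{\left(v \right)} = 4$
$n = 15$ ($n = 14 + 1 = 15$)
$o = -105$ ($o = 7 \left(5 + 4 \left(-5\right)\right) = 7 \left(5 - 20\right) = 7 \left(-15\right) = -105$)
$o n = \left(-105\right) 15 = -1575$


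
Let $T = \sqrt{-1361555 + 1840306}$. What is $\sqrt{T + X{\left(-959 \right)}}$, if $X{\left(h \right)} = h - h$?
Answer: $\sqrt[4]{478751} \approx 26.304$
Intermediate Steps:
$T = \sqrt{478751} \approx 691.92$
$X{\left(h \right)} = 0$
$\sqrt{T + X{\left(-959 \right)}} = \sqrt{\sqrt{478751} + 0} = \sqrt{\sqrt{478751}} = \sqrt[4]{478751}$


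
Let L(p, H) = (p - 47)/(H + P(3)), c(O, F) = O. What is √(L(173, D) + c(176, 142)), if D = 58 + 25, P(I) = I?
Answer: √328133/43 ≈ 13.322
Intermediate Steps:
D = 83
L(p, H) = (-47 + p)/(3 + H) (L(p, H) = (p - 47)/(H + 3) = (-47 + p)/(3 + H))
√(L(173, D) + c(176, 142)) = √((-47 + 173)/(3 + 83) + 176) = √(126/86 + 176) = √((1/86)*126 + 176) = √(63/43 + 176) = √(7631/43) = √328133/43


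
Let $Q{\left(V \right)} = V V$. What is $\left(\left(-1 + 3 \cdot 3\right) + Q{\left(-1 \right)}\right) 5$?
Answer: $45$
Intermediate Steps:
$Q{\left(V \right)} = V^{2}$
$\left(\left(-1 + 3 \cdot 3\right) + Q{\left(-1 \right)}\right) 5 = \left(\left(-1 + 3 \cdot 3\right) + \left(-1\right)^{2}\right) 5 = \left(\left(-1 + 9\right) + 1\right) 5 = \left(8 + 1\right) 5 = 9 \cdot 5 = 45$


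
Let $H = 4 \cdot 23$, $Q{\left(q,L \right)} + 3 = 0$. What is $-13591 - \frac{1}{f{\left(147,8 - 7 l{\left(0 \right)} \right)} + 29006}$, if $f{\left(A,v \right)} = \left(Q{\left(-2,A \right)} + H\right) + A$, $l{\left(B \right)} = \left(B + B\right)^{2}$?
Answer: $- \frac{397428023}{29242} \approx -13591.0$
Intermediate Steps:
$Q{\left(q,L \right)} = -3$ ($Q{\left(q,L \right)} = -3 + 0 = -3$)
$l{\left(B \right)} = 4 B^{2}$ ($l{\left(B \right)} = \left(2 B\right)^{2} = 4 B^{2}$)
$H = 92$
$f{\left(A,v \right)} = 89 + A$ ($f{\left(A,v \right)} = \left(-3 + 92\right) + A = 89 + A$)
$-13591 - \frac{1}{f{\left(147,8 - 7 l{\left(0 \right)} \right)} + 29006} = -13591 - \frac{1}{\left(89 + 147\right) + 29006} = -13591 - \frac{1}{236 + 29006} = -13591 - \frac{1}{29242} = - \frac{397428023}{29242}$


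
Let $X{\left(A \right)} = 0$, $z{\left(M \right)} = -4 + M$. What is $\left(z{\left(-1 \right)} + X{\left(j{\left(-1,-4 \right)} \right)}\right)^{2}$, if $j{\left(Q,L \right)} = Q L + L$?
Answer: $25$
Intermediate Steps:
$j{\left(Q,L \right)} = L + L Q$ ($j{\left(Q,L \right)} = L Q + L = L + L Q$)
$\left(z{\left(-1 \right)} + X{\left(j{\left(-1,-4 \right)} \right)}\right)^{2} = \left(\left(-4 - 1\right) + 0\right)^{2} = \left(-5 + 0\right)^{2} = \left(-5\right)^{2} = 25$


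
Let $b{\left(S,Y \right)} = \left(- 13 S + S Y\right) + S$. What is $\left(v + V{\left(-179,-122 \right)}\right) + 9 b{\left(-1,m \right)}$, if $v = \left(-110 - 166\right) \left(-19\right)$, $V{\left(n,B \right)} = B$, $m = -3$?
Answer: $5257$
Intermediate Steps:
$b{\left(S,Y \right)} = - 12 S + S Y$
$v = 5244$ ($v = \left(-276\right) \left(-19\right) = 5244$)
$\left(v + V{\left(-179,-122 \right)}\right) + 9 b{\left(-1,m \right)} = \left(5244 - 122\right) + 9 \left(- (-12 - 3)\right) = 5122 + 9 \left(\left(-1\right) \left(-15\right)\right) = 5122 + 9 \cdot 15 = 5122 + 135 = 5257$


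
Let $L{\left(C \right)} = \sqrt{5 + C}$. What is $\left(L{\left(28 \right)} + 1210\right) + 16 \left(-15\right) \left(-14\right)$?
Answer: $4570 + \sqrt{33} \approx 4575.7$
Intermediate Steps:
$\left(L{\left(28 \right)} + 1210\right) + 16 \left(-15\right) \left(-14\right) = \left(\sqrt{5 + 28} + 1210\right) + 16 \left(-15\right) \left(-14\right) = \left(\sqrt{33} + 1210\right) - -3360 = \left(1210 + \sqrt{33}\right) + 3360 = 4570 + \sqrt{33}$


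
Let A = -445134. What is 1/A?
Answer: -1/445134 ≈ -2.2465e-6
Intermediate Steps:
1/A = 1/(-445134) = -1/445134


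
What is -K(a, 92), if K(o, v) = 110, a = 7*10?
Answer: -110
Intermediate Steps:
a = 70
-K(a, 92) = -1*110 = -110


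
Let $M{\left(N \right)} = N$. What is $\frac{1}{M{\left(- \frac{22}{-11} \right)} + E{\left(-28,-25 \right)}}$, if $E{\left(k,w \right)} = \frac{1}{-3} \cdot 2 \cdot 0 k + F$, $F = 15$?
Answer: $\frac{1}{17} \approx 0.058824$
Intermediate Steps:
$E{\left(k,w \right)} = 15$ ($E{\left(k,w \right)} = \frac{1}{-3} \cdot 2 \cdot 0 k + 15 = \left(- \frac{1}{3}\right) 2 \cdot 0 k + 15 = \left(- \frac{2}{3}\right) 0 k + 15 = 0 k + 15 = 0 + 15 = 15$)
$\frac{1}{M{\left(- \frac{22}{-11} \right)} + E{\left(-28,-25 \right)}} = \frac{1}{- \frac{22}{-11} + 15} = \frac{1}{\left(-22\right) \left(- \frac{1}{11}\right) + 15} = \frac{1}{2 + 15} = \frac{1}{17}$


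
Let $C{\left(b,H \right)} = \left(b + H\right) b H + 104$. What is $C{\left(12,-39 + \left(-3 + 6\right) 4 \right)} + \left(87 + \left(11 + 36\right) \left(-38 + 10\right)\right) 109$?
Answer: $-128997$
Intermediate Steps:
$C{\left(b,H \right)} = 104 + H b \left(H + b\right)$ ($C{\left(b,H \right)} = \left(H + b\right) b H + 104 = b \left(H + b\right) H + 104 = H b \left(H + b\right) + 104 = 104 + H b \left(H + b\right)$)
$C{\left(12,-39 + \left(-3 + 6\right) 4 \right)} + \left(87 + \left(11 + 36\right) \left(-38 + 10\right)\right) 109 = \left(104 + \left(-39 + \left(-3 + 6\right) 4\right) 12^{2} + 12 \left(-39 + \left(-3 + 6\right) 4\right)^{2}\right) + \left(87 + \left(11 + 36\right) \left(-38 + 10\right)\right) 109 = \left(104 + \left(-39 + 3 \cdot 4\right) 144 + 12 \left(-39 + 3 \cdot 4\right)^{2}\right) + \left(87 + 47 \left(-28\right)\right) 109 = \left(104 + \left(-39 + 12\right) 144 + 12 \left(-39 + 12\right)^{2}\right) + \left(87 - 1316\right) 109 = \left(104 - 3888 + 12 \left(-27\right)^{2}\right) - 133961 = \left(104 - 3888 + 12 \cdot 729\right) - 133961 = \left(104 - 3888 + 8748\right) - 133961 = 4964 - 133961 = -128997$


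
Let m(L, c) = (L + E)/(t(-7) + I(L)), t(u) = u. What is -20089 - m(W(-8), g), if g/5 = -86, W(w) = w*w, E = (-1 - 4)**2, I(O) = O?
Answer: -1145162/57 ≈ -20091.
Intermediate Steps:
E = 25 (E = (-5)**2 = 25)
W(w) = w**2
g = -430 (g = 5*(-86) = -430)
m(L, c) = (25 + L)/(-7 + L) (m(L, c) = (L + 25)/(-7 + L) = (25 + L)/(-7 + L))
-20089 - m(W(-8), g) = -20089 - (25 + (-8)**2)/(-7 + (-8)**2) = -20089 - (25 + 64)/(-7 + 64) = -20089 - 89/57 = -1145162/57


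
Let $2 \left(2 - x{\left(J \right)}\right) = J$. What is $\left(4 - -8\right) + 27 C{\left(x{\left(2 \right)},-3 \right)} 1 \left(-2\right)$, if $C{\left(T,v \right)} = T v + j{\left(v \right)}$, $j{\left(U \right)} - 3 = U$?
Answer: $174$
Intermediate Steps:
$j{\left(U \right)} = 3 + U$
$x{\left(J \right)} = 2 - \frac{J}{2}$
$C{\left(T,v \right)} = 3 + v + T v$ ($C{\left(T,v \right)} = T v + \left(3 + v\right) = 3 + v + T v$)
$\left(4 - -8\right) + 27 C{\left(x{\left(2 \right)},-3 \right)} 1 \left(-2\right) = \left(4 - -8\right) + 27 \left(3 - 3 + \left(2 - 1\right) \left(-3\right)\right) 1 \left(-2\right) = \left(4 + 8\right) + 27 \left(3 - 3 + \left(2 - 1\right) \left(-3\right)\right) 1 \left(-2\right) = 12 + 27 \left(3 - 3 + 1 \left(-3\right)\right) 1 \left(-2\right) = 12 + 27 \left(3 - 3 - 3\right) 1 \left(-2\right) = 12 + 27 \left(-3\right) 1 \left(-2\right) = 12 + 27 \left(\left(-3\right) \left(-2\right)\right) = 12 + 27 \cdot 6 = 12 + 162 = 174$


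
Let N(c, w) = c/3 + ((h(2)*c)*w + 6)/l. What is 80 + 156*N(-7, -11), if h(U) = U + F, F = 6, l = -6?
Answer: -16456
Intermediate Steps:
h(U) = 6 + U (h(U) = U + 6 = 6 + U)
N(c, w) = -1 + c/3 - 4*c*w/3 (N(c, w) = c/3 + (((6 + 2)*c)*w + 6)/(-6) = c*(1/3) + ((8*c)*w + 6)*(-1/6) = c/3 + (8*c*w + 6)*(-1/6) = c/3 + (6 + 8*c*w)*(-1/6) = c/3 + (-1 - 4*c*w/3) = -1 + c/3 - 4*c*w/3)
80 + 156*N(-7, -11) = 80 + 156*(-1 + (1/3)*(-7) - 4/3*(-7)*(-11)) = 80 + 156*(-1 - 7/3 - 308/3) = 80 + 156*(-106) = 80 - 16536 = -16456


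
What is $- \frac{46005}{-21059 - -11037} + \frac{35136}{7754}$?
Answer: $\frac{354427881}{38855294} \approx 9.1217$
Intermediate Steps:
$- \frac{46005}{-21059 - -11037} + \frac{35136}{7754} = - \frac{46005}{-21059 + 11037} + 35136 \cdot \frac{1}{7754} = - \frac{46005}{-10022} + \frac{17568}{3877} = \left(-46005\right) \left(- \frac{1}{10022}\right) + \frac{17568}{3877} = \frac{46005}{10022} + \frac{17568}{3877} = \frac{354427881}{38855294}$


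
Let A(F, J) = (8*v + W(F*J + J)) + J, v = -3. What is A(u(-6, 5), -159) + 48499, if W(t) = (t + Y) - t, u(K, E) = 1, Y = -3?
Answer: 48313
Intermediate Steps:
W(t) = -3 (W(t) = (t - 3) - t = (-3 + t) - t = -3)
A(F, J) = -27 + J (A(F, J) = (8*(-3) - 3) + J = (-24 - 3) + J = -27 + J)
A(u(-6, 5), -159) + 48499 = (-27 - 159) + 48499 = -186 + 48499 = 48313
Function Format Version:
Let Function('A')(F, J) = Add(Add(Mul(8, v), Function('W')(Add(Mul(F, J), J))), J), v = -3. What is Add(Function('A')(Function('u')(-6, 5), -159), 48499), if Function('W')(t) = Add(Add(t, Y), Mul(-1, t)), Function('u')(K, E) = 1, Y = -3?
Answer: 48313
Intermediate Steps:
Function('W')(t) = -3 (Function('W')(t) = Add(Add(t, -3), Mul(-1, t)) = Add(Add(-3, t), Mul(-1, t)) = -3)
Function('A')(F, J) = Add(-27, J) (Function('A')(F, J) = Add(Add(Mul(8, -3), -3), J) = Add(Add(-24, -3), J) = Add(-27, J))
Add(Function('A')(Function('u')(-6, 5), -159), 48499) = Add(Add(-27, -159), 48499) = Add(-186, 48499) = 48313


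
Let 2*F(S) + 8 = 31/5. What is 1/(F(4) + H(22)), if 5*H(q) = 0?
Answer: -10/9 ≈ -1.1111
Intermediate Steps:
F(S) = -9/10 (F(S) = -4 + (31/5)/2 = -4 + (31*(⅕))/2 = -4 + (½)*(31/5) = -4 + 31/10 = -9/10)
H(q) = 0 (H(q) = (⅕)*0 = 0)
1/(F(4) + H(22)) = 1/(-9/10 + 0) = 1/(-9/10) = -10/9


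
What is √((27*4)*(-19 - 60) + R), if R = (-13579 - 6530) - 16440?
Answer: 3*I*√5009 ≈ 212.32*I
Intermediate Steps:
R = -36549 (R = -20109 - 16440 = -36549)
√((27*4)*(-19 - 60) + R) = √((27*4)*(-19 - 60) - 36549) = √(108*(-79) - 36549) = √(-8532 - 36549) = √(-45081) = 3*I*√5009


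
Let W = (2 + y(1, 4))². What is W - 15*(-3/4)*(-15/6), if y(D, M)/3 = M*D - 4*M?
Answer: 9023/8 ≈ 1127.9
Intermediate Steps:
y(D, M) = -12*M + 3*D*M (y(D, M) = 3*(M*D - 4*M) = 3*(D*M - 4*M) = 3*(-4*M + D*M) = -12*M + 3*D*M)
W = 1156 (W = (2 + 3*4*(-4 + 1))² = (2 + 3*4*(-3))² = (2 - 36)² = (-34)² = 1156)
W - 15*(-3/4)*(-15/6) = 1156 - 15*(-3/4)*(-15/6) = 1156 - 15*((¼)*(-3))*(-15*⅙) = 1156 - 15*(-¾)*(-5)/2 = 1156 - (-45)*(-5)/(4*2) = 1156 - 1*225/8 = 1156 - 225/8 = 9023/8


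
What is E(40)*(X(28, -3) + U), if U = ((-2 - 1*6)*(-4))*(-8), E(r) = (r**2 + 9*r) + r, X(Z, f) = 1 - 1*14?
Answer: -538000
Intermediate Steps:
X(Z, f) = -13 (X(Z, f) = 1 - 14 = -13)
E(r) = r**2 + 10*r
U = -256 (U = ((-2 - 6)*(-4))*(-8) = -8*(-4)*(-8) = 32*(-8) = -256)
E(40)*(X(28, -3) + U) = (40*(10 + 40))*(-13 - 256) = (40*50)*(-269) = 2000*(-269) = -538000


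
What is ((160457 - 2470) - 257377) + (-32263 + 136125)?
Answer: 4472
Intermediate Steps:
((160457 - 2470) - 257377) + (-32263 + 136125) = (157987 - 257377) + 103862 = -99390 + 103862 = 4472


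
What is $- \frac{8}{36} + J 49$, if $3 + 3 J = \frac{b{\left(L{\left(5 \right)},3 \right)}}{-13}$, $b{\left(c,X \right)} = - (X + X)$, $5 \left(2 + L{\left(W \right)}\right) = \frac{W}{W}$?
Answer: $- \frac{4877}{117} \approx -41.684$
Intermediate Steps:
$L{\left(W \right)} = - \frac{9}{5}$ ($L{\left(W \right)} = -2 + \frac{W \frac{1}{W}}{5} = -2 + \frac{1}{5} \cdot 1 = -2 + \frac{1}{5} = - \frac{9}{5}$)
$b{\left(c,X \right)} = - 2 X$
$J = - \frac{11}{13}$ ($J = -1 + \frac{\left(-2\right) 3 \frac{1}{-13}}{3} = -1 + \frac{\left(-6\right) \left(- \frac{1}{13}\right)}{3} = -1 + \frac{1}{3} \cdot \frac{6}{13} = -1 + \frac{2}{13} = - \frac{11}{13} \approx -0.84615$)
$- \frac{8}{36} + J 49 = - \frac{8}{36} - \frac{539}{13} = \left(-8\right) \frac{1}{36} - \frac{539}{13} = - \frac{2}{9} - \frac{539}{13} = - \frac{4877}{117}$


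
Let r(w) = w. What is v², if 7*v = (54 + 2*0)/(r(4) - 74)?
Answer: 729/60025 ≈ 0.012145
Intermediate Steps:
v = -27/245 (v = ((54 + 2*0)/(4 - 74))/7 = ((54 + 0)/(-70))/7 = (54*(-1/70))/7 = (⅐)*(-27/35) = -27/245 ≈ -0.11020)
v² = (-27/245)² = 729/60025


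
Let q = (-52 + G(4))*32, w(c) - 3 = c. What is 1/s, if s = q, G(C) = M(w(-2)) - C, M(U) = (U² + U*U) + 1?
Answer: -1/1696 ≈ -0.00058962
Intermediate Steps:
w(c) = 3 + c
M(U) = 1 + 2*U² (M(U) = (U² + U²) + 1 = 2*U² + 1 = 1 + 2*U²)
G(C) = 3 - C (G(C) = (1 + 2*(3 - 2)²) - C = (1 + 2*1²) - C = (1 + 2*1) - C = (1 + 2) - C = 3 - C)
q = -1696 (q = (-52 + (3 - 1*4))*32 = (-52 + (3 - 4))*32 = (-52 - 1)*32 = -53*32 = -1696)
s = -1696
1/s = 1/(-1696) = -1/1696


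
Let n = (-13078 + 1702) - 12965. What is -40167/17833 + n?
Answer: -434113220/17833 ≈ -24343.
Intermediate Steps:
n = -24341 (n = -11376 - 12965 = -24341)
-40167/17833 + n = -40167/17833 - 24341 = -434113220/17833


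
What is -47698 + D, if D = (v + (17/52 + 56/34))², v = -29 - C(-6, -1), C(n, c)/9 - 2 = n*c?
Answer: -29610811767/781456 ≈ -37892.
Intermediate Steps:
C(n, c) = 18 + 9*c*n (C(n, c) = 18 + 9*(n*c) = 18 + 9*(c*n) = 18 + 9*c*n)
v = -101 (v = -29 - (18 + 9*(-1)*(-6)) = -29 - (18 + 54) = -29 - 1*72 = -29 - 72 = -101)
D = 7663076521/781456 (D = (-101 + (17/52 + 56/34))² = (-101 + (17*(1/52) + 56*(1/34)))² = (-101 + (17/52 + 28/17))² = (-101 + 1745/884)² = (-87539/884)² = 7663076521/781456 ≈ 9806.2)
-47698 + D = -47698 + 7663076521/781456 = -29610811767/781456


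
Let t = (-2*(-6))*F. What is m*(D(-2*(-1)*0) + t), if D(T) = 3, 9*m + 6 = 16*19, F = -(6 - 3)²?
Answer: -10430/3 ≈ -3476.7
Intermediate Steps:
F = -9 (F = -1*3² = -1*9 = -9)
m = 298/9 (m = -⅔ + (16*19)/9 = -⅔ + (⅑)*304 = -⅔ + 304/9 = 298/9 ≈ 33.111)
t = -108 (t = -2*(-6)*(-9) = 12*(-9) = -108)
m*(D(-2*(-1)*0) + t) = 298*(3 - 108)/9 = (298/9)*(-105) = -10430/3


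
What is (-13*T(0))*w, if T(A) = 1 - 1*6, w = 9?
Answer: 585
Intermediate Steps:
T(A) = -5 (T(A) = 1 - 6 = -5)
(-13*T(0))*w = -13*(-5)*9 = 65*9 = 585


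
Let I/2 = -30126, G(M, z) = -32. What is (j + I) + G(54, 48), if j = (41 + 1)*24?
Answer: -59276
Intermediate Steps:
I = -60252 (I = 2*(-30126) = -60252)
j = 1008 (j = 42*24 = 1008)
(j + I) + G(54, 48) = (1008 - 60252) - 32 = -59244 - 32 = -59276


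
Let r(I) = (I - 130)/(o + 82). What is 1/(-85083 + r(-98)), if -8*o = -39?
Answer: -695/59134509 ≈ -1.1753e-5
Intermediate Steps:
o = 39/8 (o = -⅛*(-39) = 39/8 ≈ 4.8750)
r(I) = -208/139 + 8*I/695 (r(I) = (I - 130)/(39/8 + 82) = (-130 + I)/(695/8) = (-130 + I)*(8/695) = -208/139 + 8*I/695)
1/(-85083 + r(-98)) = 1/(-85083 + (-208/139 + (8/695)*(-98))) = 1/(-85083 + (-208/139 - 784/695)) = 1/(-85083 - 1824/695) = 1/(-59134509/695) = -695/59134509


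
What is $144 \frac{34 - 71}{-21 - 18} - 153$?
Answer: $- \frac{213}{13} \approx -16.385$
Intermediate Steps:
$144 \frac{34 - 71}{-21 - 18} - 153 = 144 \left(- \frac{37}{-39}\right) - 153 = 144 \left(\left(-37\right) \left(- \frac{1}{39}\right)\right) - 153 = 144 \cdot \frac{37}{39} - 153 = \frac{1776}{13} - 153 = - \frac{213}{13}$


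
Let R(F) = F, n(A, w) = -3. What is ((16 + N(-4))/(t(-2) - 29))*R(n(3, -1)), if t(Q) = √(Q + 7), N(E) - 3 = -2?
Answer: 1479/836 + 51*√5/836 ≈ 1.9056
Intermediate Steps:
N(E) = 1 (N(E) = 3 - 2 = 1)
t(Q) = √(7 + Q)
((16 + N(-4))/(t(-2) - 29))*R(n(3, -1)) = ((16 + 1)/(√(7 - 2) - 29))*(-3) = (17/(√5 - 29))*(-3) = (17/(-29 + √5))*(-3) = -51/(-29 + √5)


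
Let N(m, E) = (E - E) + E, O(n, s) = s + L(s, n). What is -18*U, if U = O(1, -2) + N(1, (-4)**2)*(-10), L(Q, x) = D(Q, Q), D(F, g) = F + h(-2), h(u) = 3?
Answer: 2898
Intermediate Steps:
D(F, g) = 3 + F (D(F, g) = F + 3 = 3 + F)
L(Q, x) = 3 + Q
O(n, s) = 3 + 2*s (O(n, s) = s + (3 + s) = 3 + 2*s)
N(m, E) = E (N(m, E) = 0 + E = E)
U = -161 (U = (3 + 2*(-2)) + (-4)**2*(-10) = (3 - 4) + 16*(-10) = -1 - 160 = -161)
-18*U = -18*(-161) = 2898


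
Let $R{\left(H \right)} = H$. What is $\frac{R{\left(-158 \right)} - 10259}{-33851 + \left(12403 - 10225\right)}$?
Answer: $\frac{10417}{31673} \approx 0.32889$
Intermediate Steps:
$\frac{R{\left(-158 \right)} - 10259}{-33851 + \left(12403 - 10225\right)} = \frac{-158 - 10259}{-33851 + \left(12403 - 10225\right)} = - \frac{10417}{-33851 + \left(12403 - 10225\right)} = - \frac{10417}{-33851 + 2178} = - \frac{10417}{-31673} = \left(-10417\right) \left(- \frac{1}{31673}\right) = \frac{10417}{31673}$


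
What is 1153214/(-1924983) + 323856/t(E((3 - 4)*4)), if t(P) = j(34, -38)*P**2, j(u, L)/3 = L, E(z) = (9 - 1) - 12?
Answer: -13031682433/73149354 ≈ -178.15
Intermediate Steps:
E(z) = -4 (E(z) = 8 - 12 = -4)
j(u, L) = 3*L
t(P) = -114*P**2 (t(P) = (3*(-38))*P**2 = -114*P**2)
1153214/(-1924983) + 323856/t(E((3 - 4)*4)) = 1153214/(-1924983) + 323856/((-114*(-4)**2)) = 1153214*(-1/1924983) + 323856/((-114*16)) = -1153214/1924983 + 323856/(-1824) = -1153214/1924983 + 323856*(-1/1824) = -1153214/1924983 - 6747/38 = -13031682433/73149354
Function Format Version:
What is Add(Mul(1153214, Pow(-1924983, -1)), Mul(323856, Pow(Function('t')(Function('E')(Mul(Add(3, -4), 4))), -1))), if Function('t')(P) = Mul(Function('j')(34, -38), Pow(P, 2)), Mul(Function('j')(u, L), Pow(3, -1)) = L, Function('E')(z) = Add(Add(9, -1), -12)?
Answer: Rational(-13031682433, 73149354) ≈ -178.15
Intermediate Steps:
Function('E')(z) = -4 (Function('E')(z) = Add(8, -12) = -4)
Function('j')(u, L) = Mul(3, L)
Function('t')(P) = Mul(-114, Pow(P, 2)) (Function('t')(P) = Mul(Mul(3, -38), Pow(P, 2)) = Mul(-114, Pow(P, 2)))
Add(Mul(1153214, Pow(-1924983, -1)), Mul(323856, Pow(Function('t')(Function('E')(Mul(Add(3, -4), 4))), -1))) = Add(Mul(1153214, Pow(-1924983, -1)), Mul(323856, Pow(Mul(-114, Pow(-4, 2)), -1))) = Add(Mul(1153214, Rational(-1, 1924983)), Mul(323856, Pow(Mul(-114, 16), -1))) = Add(Rational(-1153214, 1924983), Mul(323856, Pow(-1824, -1))) = Add(Rational(-1153214, 1924983), Mul(323856, Rational(-1, 1824))) = Add(Rational(-1153214, 1924983), Rational(-6747, 38)) = Rational(-13031682433, 73149354)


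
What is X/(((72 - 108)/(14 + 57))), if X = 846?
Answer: -3337/2 ≈ -1668.5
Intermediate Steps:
X/(((72 - 108)/(14 + 57))) = 846/(((72 - 108)/(14 + 57))) = 846/((-36/71)) = 846/((-36*1/71)) = 846/(-36/71) = 846*(-71/36) = -3337/2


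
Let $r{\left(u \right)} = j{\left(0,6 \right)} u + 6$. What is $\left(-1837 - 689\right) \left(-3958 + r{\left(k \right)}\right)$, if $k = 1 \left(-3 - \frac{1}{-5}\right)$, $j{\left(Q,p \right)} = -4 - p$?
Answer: $9912024$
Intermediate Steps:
$k = - \frac{14}{5}$ ($k = 1 \left(-3 - - \frac{1}{5}\right) = 1 \left(-3 + \frac{1}{5}\right) = 1 \left(- \frac{14}{5}\right) = - \frac{14}{5} \approx -2.8$)
$r{\left(u \right)} = 6 - 10 u$ ($r{\left(u \right)} = \left(-4 - 6\right) u + 6 = - 10 u + 6 = 6 - 10 u$)
$\left(-1837 - 689\right) \left(-3958 + r{\left(k \right)}\right) = \left(-1837 - 689\right) \left(-3958 + \left(6 - -28\right)\right) = - 2526 \left(-3958 + \left(6 + 28\right)\right) = - 2526 \left(-3958 + 34\right) = \left(-2526\right) \left(-3924\right) = 9912024$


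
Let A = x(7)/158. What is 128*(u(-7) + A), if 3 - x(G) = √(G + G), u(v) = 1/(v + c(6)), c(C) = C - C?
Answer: -8768/553 - 64*√14/79 ≈ -18.887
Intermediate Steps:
c(C) = 0
u(v) = 1/v (u(v) = 1/(v + 0) = 1/v)
x(G) = 3 - √2*√G (x(G) = 3 - √(G + G) = 3 - √(2*G) = 3 - √2*√G)
A = 3/158 - √14/158 (A = (3 - √2*√7)/158 = (3 - √14)*(1/158) = 3/158 - √14/158 ≈ -0.0046940)
128*(u(-7) + A) = 128*(1/(-7) + (3/158 - √14/158)) = 128*(-⅐ + (3/158 - √14/158)) = 128*(-137/1106 - √14/158) = -8768/553 - 64*√14/79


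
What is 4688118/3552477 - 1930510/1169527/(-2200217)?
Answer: 4021177973195824544/3047093554729846081 ≈ 1.3197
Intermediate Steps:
4688118/3552477 - 1930510/1169527/(-2200217) = 4688118*(1/3552477) - 1930510*1/1169527*(-1/2200217) = 1562706/1184159 - 1930510/1169527*(-1/2200217) = 1562706/1184159 + 1930510/2573213187359 = 4021177973195824544/3047093554729846081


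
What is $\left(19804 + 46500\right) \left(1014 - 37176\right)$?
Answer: $-2397685248$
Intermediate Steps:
$\left(19804 + 46500\right) \left(1014 - 37176\right) = 66304 \left(-36162\right) = -2397685248$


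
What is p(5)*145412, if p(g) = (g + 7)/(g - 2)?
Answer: 581648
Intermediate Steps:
p(g) = (7 + g)/(-2 + g)
p(5)*145412 = ((7 + 5)/(-2 + 5))*145412 = (12/3)*145412 = ((⅓)*12)*145412 = 4*145412 = 581648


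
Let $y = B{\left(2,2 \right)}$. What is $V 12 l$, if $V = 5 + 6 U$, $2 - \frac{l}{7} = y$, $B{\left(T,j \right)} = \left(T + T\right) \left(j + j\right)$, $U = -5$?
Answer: $29400$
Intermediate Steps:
$B{\left(T,j \right)} = 4 T j$ ($B{\left(T,j \right)} = 2 T 2 j = 4 T j$)
$y = 16$ ($y = 4 \cdot 2 \cdot 2 = 16$)
$l = -98$ ($l = 14 - 112 = -98$)
$V = -25$ ($V = 5 + 6 \left(-5\right) = 5 - 30 = -25$)
$V 12 l = \left(-25\right) 12 \left(-98\right) = \left(-300\right) \left(-98\right) = 29400$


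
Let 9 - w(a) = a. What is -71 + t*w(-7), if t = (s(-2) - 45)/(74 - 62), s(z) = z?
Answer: -401/3 ≈ -133.67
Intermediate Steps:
t = -47/12 (t = (-2 - 45)/(74 - 62) = -47/12 ≈ -3.9167)
w(a) = 9 - a
-71 + t*w(-7) = -71 - 47*(9 - 1*(-7))/12 = -71 - 47*(9 + 7)/12 = -71 - 47/12*16 = -71 - 188/3 = -401/3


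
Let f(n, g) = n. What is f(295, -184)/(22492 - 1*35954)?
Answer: -295/13462 ≈ -0.021914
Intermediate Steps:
f(295, -184)/(22492 - 1*35954) = 295/(22492 - 1*35954) = 295/(22492 - 35954) = 295/(-13462) = 295*(-1/13462) = -295/13462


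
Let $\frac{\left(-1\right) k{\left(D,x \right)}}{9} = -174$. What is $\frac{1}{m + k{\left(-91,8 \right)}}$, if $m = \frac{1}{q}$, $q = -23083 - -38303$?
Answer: $\frac{15220}{23834521} \approx 0.00063857$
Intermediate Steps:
$q = 15220$ ($q = -23083 + 38303 = 15220$)
$k{\left(D,x \right)} = 1566$ ($k{\left(D,x \right)} = \left(-9\right) \left(-174\right) = 1566$)
$m = \frac{1}{15220} \approx 6.5703 \cdot 10^{-5}$
$\frac{1}{m + k{\left(-91,8 \right)}} = \frac{1}{\frac{1}{15220} + 1566} = \frac{1}{\frac{23834521}{15220}} = \frac{15220}{23834521}$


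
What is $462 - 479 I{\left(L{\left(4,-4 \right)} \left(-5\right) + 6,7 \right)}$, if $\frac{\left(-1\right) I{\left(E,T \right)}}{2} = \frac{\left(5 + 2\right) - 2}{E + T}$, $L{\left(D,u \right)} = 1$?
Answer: $\frac{4243}{4} \approx 1060.8$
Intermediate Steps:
$I{\left(E,T \right)} = - \frac{10}{E + T}$ ($I{\left(E,T \right)} = - 2 \frac{\left(5 + 2\right) - 2}{E + T} = - 2 \frac{7 - 2}{E + T} = - 2 \frac{5}{E + T} = - \frac{10}{E + T}$)
$462 - 479 I{\left(L{\left(4,-4 \right)} \left(-5\right) + 6,7 \right)} = 462 - 479 \left(- \frac{10}{\left(1 \left(-5\right) + 6\right) + 7}\right) = 462 - 479 \left(- \frac{10}{\left(-5 + 6\right) + 7}\right) = 462 - 479 \left(- \frac{10}{1 + 7}\right) = 462 - 479 \left(- \frac{10}{8}\right) = 462 - 479 \left(\left(-10\right) \frac{1}{8}\right) = 462 - - \frac{2395}{4} = 462 + \frac{2395}{4} = \frac{4243}{4}$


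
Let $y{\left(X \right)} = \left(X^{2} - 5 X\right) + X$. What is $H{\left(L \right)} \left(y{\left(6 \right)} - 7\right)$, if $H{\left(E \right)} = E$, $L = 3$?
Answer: $15$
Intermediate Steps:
$y{\left(X \right)} = X^{2} - 4 X$
$H{\left(L \right)} \left(y{\left(6 \right)} - 7\right) = 3 \left(6 \left(-4 + 6\right) - 7\right) = 3 \left(6 \cdot 2 - 7\right) = 3 \left(12 - 7\right) = 3 \cdot 5 = 15$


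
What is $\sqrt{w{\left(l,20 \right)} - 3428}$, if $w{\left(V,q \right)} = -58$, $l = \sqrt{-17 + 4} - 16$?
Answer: $i \sqrt{3486} \approx 59.042 i$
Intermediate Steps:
$l = -16 + i \sqrt{13}$ ($l = \sqrt{-13} - 16 = i \sqrt{13} - 16 = -16 + i \sqrt{13} \approx -16.0 + 3.6056 i$)
$\sqrt{w{\left(l,20 \right)} - 3428} = \sqrt{-58 - 3428} = \sqrt{-3486} = i \sqrt{3486}$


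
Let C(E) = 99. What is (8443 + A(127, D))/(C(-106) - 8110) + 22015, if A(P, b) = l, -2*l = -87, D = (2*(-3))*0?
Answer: 352707357/16022 ≈ 22014.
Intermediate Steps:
D = 0 (D = -6*0 = 0)
l = 87/2 (l = -½*(-87) = 87/2 ≈ 43.500)
A(P, b) = 87/2
(8443 + A(127, D))/(C(-106) - 8110) + 22015 = (8443 + 87/2)/(99 - 8110) + 22015 = (16973/2)/(-8011) + 22015 = (16973/2)*(-1/8011) + 22015 = -16973/16022 + 22015 = 352707357/16022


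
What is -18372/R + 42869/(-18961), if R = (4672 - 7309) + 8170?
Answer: -585545669/104911213 ≈ -5.5813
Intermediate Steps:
R = 5533 (R = -2637 + 8170 = 5533)
-18372/R + 42869/(-18961) = -18372/5533 + 42869/(-18961) = -18372*1/5533 + 42869*(-1/18961) = -18372/5533 - 42869/18961 = -585545669/104911213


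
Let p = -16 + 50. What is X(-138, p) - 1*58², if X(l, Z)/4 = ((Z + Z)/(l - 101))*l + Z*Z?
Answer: 338676/239 ≈ 1417.1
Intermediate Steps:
p = 34
X(l, Z) = 4*Z² + 8*Z*l/(-101 + l) (X(l, Z) = 4*(((Z + Z)/(l - 101))*l + Z*Z) = 4*(((2*Z)/(-101 + l))*l + Z²) = 4*((2*Z/(-101 + l))*l + Z²) = 4*(2*Z*l/(-101 + l) + Z²) = 4*(Z² + 2*Z*l/(-101 + l)) = 4*Z² + 8*Z*l/(-101 + l))
X(-138, p) - 1*58² = 4*34*(-101*34 + 2*(-138) + 34*(-138))/(-101 - 138) - 1*58² = 4*34*(-3434 - 276 - 4692)/(-239) - 1*3364 = 4*34*(-1/239)*(-8402) - 3364 = 1142672/239 - 3364 = 338676/239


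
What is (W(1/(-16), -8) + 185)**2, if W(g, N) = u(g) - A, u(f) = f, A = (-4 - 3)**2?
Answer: 4730625/256 ≈ 18479.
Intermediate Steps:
A = 49 (A = (-7)**2 = 49)
W(g, N) = -49 + g (W(g, N) = g - 1*49 = g - 49 = -49 + g)
(W(1/(-16), -8) + 185)**2 = ((-49 + 1/(-16)) + 185)**2 = ((-49 - 1/16) + 185)**2 = (-785/16 + 185)**2 = (2175/16)**2 = 4730625/256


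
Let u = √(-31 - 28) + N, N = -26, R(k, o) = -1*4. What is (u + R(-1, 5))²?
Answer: (30 - I*√59)² ≈ 841.0 - 460.87*I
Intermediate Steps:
R(k, o) = -4
u = -26 + I*√59 (u = √(-31 - 28) - 26 = √(-59) - 26 = I*√59 - 26 = -26 + I*√59 ≈ -26.0 + 7.6811*I)
(u + R(-1, 5))² = ((-26 + I*√59) - 4)² = (-30 + I*√59)²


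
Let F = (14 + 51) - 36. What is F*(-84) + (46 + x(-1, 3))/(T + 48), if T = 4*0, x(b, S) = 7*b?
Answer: -38963/16 ≈ -2435.2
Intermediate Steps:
T = 0
F = 29 (F = 65 - 36 = 29)
F*(-84) + (46 + x(-1, 3))/(T + 48) = 29*(-84) + (46 + 7*(-1))/(0 + 48) = -2436 + (46 - 7)/48 = -2436 + 39*(1/48) = -2436 + 13/16 = -38963/16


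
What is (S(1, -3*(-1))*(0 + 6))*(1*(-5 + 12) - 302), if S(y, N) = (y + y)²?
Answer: -7080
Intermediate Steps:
S(y, N) = 4*y² (S(y, N) = (2*y)² = 4*y²)
(S(1, -3*(-1))*(0 + 6))*(1*(-5 + 12) - 302) = ((4*1²)*(0 + 6))*(1*(-5 + 12) - 302) = ((4*1)*6)*(1*7 - 302) = (4*6)*(7 - 302) = 24*(-295) = -7080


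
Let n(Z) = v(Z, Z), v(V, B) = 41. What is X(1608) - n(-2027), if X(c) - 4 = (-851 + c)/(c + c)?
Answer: -118235/3216 ≈ -36.765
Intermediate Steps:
X(c) = 4 + (-851 + c)/(2*c) (X(c) = 4 + (-851 + c)/(c + c) = 4 + (-851 + c)/((2*c)) = 4 + (-851 + c)*(1/(2*c)) = 4 + (-851 + c)/(2*c))
n(Z) = 41
X(1608) - n(-2027) = (½)*(-851 + 9*1608)/1608 - 1*41 = (½)*(1/1608)*(-851 + 14472) - 41 = (½)*(1/1608)*13621 - 41 = 13621/3216 - 41 = -118235/3216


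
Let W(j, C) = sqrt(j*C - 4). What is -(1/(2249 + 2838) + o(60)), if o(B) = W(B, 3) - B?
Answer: 305219/5087 - 4*sqrt(11) ≈ 46.733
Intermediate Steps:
W(j, C) = sqrt(-4 + C*j) (W(j, C) = sqrt(C*j - 4) = sqrt(-4 + C*j))
o(B) = sqrt(-4 + 3*B) - B
-(1/(2249 + 2838) + o(60)) = -(1/(2249 + 2838) + (sqrt(-4 + 3*60) - 1*60)) = -(1/5087 + (sqrt(-4 + 180) - 60)) = -(1/5087 + (sqrt(176) - 60)) = -(1/5087 + (4*sqrt(11) - 60)) = -(1/5087 + (-60 + 4*sqrt(11))) = -(-305219/5087 + 4*sqrt(11)) = 305219/5087 - 4*sqrt(11)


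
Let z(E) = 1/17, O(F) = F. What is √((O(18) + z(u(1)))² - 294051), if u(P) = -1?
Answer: I*√84886490/17 ≈ 541.96*I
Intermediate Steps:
z(E) = 1/17
√((O(18) + z(u(1)))² - 294051) = √((18 + 1/17)² - 294051) = √((307/17)² - 294051) = √(94249/289 - 294051) = √(-84886490/289) = I*√84886490/17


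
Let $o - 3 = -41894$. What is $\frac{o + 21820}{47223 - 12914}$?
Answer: $- \frac{20071}{34309} \approx -0.58501$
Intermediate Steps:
$o = -41891$ ($o = 3 - 41894 = -41891$)
$\frac{o + 21820}{47223 - 12914} = \frac{-41891 + 21820}{47223 - 12914} = - \frac{20071}{34309}$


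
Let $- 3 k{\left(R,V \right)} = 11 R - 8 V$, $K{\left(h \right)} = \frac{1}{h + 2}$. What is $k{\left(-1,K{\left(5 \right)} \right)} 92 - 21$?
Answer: $\frac{7379}{21} \approx 351.38$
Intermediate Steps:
$K{\left(h \right)} = \frac{1}{2 + h}$
$k{\left(R,V \right)} = - \frac{11 R}{3} + \frac{8 V}{3}$ ($k{\left(R,V \right)} = - \frac{11 R - 8 V}{3} = - \frac{- 8 V + 11 R}{3} = - \frac{11 R}{3} + \frac{8 V}{3}$)
$k{\left(-1,K{\left(5 \right)} \right)} 92 - 21 = \left(\left(- \frac{11}{3}\right) \left(-1\right) + \frac{8}{3 \left(2 + 5\right)}\right) 92 - 21 = \left(\frac{11}{3} + \frac{8}{3 \cdot 7}\right) 92 - 21 = \left(\frac{11}{3} + \frac{8}{3} \cdot \frac{1}{7}\right) 92 - 21 = \left(\frac{11}{3} + \frac{8}{21}\right) 92 - 21 = \frac{85}{21} \cdot 92 - 21 = \frac{7820}{21} - 21 = \frac{7379}{21}$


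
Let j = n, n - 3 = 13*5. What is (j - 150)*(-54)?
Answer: 4428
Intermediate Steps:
n = 68 (n = 3 + 13*5 = 3 + 65 = 68)
j = 68
(j - 150)*(-54) = (68 - 150)*(-54) = -82*(-54) = 4428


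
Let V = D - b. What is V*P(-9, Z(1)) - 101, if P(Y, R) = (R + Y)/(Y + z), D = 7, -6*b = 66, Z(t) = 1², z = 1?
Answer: -83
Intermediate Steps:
Z(t) = 1
b = -11 (b = -⅙*66 = -11)
P(Y, R) = (R + Y)/(1 + Y) (P(Y, R) = (R + Y)/(Y + 1) = (R + Y)/(1 + Y))
V = 18 (V = 7 - 1*(-11) = 7 + 11 = 18)
V*P(-9, Z(1)) - 101 = 18*((1 - 9)/(1 - 9)) - 101 = 18*(-8/(-8)) - 101 = 18*(-⅛*(-8)) - 101 = 18*1 - 101 = 18 - 101 = -83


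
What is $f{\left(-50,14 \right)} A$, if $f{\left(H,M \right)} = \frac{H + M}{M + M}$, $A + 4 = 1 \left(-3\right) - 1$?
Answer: $\frac{72}{7} \approx 10.286$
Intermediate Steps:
$A = -8$ ($A = -4 + \left(1 \left(-3\right) - 1\right) = -4 - 4 = -8$)
$f{\left(H,M \right)} = \frac{H + M}{2 M}$
$f{\left(-50,14 \right)} A = \frac{-50 + 14}{2 \cdot 14} \left(-8\right) = \frac{1}{2} \cdot \frac{1}{14} \left(-36\right) \left(-8\right) = \left(- \frac{9}{7}\right) \left(-8\right) = \frac{72}{7}$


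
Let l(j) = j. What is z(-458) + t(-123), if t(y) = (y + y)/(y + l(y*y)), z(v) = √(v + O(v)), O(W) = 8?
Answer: -1/61 + 15*I*√2 ≈ -0.016393 + 21.213*I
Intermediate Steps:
z(v) = √(8 + v) (z(v) = √(v + 8) = √(8 + v))
t(y) = 2*y/(y + y²) (t(y) = (y + y)/(y + y*y) = (2*y)/(y + y²) = 2*y/(y + y²))
z(-458) + t(-123) = √(8 - 458) + 2/(1 - 123) = √(-450) + 2/(-122) = 15*I*√2 + 2*(-1/122) = 15*I*√2 - 1/61 = -1/61 + 15*I*√2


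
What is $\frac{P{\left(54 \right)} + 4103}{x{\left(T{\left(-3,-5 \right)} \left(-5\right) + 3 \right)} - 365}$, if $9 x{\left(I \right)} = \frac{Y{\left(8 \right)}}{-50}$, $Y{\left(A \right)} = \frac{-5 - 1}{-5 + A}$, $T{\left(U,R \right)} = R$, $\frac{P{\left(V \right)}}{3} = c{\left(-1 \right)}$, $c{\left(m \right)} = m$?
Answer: $- \frac{230625}{20531} \approx -11.233$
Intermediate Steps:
$P{\left(V \right)} = -3$ ($P{\left(V \right)} = 3 \left(-1\right) = -3$)
$Y{\left(A \right)} = - \frac{6}{-5 + A}$
$x{\left(I \right)} = \frac{1}{225}$ ($x{\left(I \right)} = \frac{- \frac{6}{-5 + 8} \frac{1}{-50}}{9} = \frac{- \frac{6}{3} \left(- \frac{1}{50}\right)}{9} = \frac{\left(-6\right) \frac{1}{3} \left(- \frac{1}{50}\right)}{9} = \frac{\left(-2\right) \left(- \frac{1}{50}\right)}{9} = \frac{1}{9} \cdot \frac{1}{25} = \frac{1}{225}$)
$\frac{P{\left(54 \right)} + 4103}{x{\left(T{\left(-3,-5 \right)} \left(-5\right) + 3 \right)} - 365} = \frac{-3 + 4103}{\frac{1}{225} - 365} = \frac{4100}{- \frac{82124}{225}} = 4100 \left(- \frac{225}{82124}\right) = - \frac{230625}{20531}$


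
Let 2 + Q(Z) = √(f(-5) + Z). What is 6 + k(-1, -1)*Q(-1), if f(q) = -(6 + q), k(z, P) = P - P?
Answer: 6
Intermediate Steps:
k(z, P) = 0
f(q) = -6 - q
Q(Z) = -2 + √(-1 + Z) (Q(Z) = -2 + √((-6 - 1*(-5)) + Z) = -2 + √((-6 + 5) + Z) = -2 + √(-1 + Z))
6 + k(-1, -1)*Q(-1) = 6 + 0*(-2 + √(-1 - 1)) = 6 + 0*(-2 + √(-2)) = 6 + 0*(-2 + I*√2) = 6 + 0 = 6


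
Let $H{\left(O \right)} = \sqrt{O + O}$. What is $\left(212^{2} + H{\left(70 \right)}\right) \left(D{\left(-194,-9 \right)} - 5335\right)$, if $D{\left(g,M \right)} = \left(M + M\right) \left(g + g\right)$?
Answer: $74112656 + 3298 \sqrt{35} \approx 7.4132 \cdot 10^{7}$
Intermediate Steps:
$H{\left(O \right)} = \sqrt{2} \sqrt{O}$ ($H{\left(O \right)} = \sqrt{2 O} = \sqrt{2} \sqrt{O}$)
$D{\left(g,M \right)} = 4 M g$ ($D{\left(g,M \right)} = 2 M 2 g = 4 M g$)
$\left(212^{2} + H{\left(70 \right)}\right) \left(D{\left(-194,-9 \right)} - 5335\right) = \left(212^{2} + \sqrt{2} \sqrt{70}\right) \left(4 \left(-9\right) \left(-194\right) - 5335\right) = \left(44944 + 2 \sqrt{35}\right) \left(6984 - 5335\right) = \left(44944 + 2 \sqrt{35}\right) 1649 = 74112656 + 3298 \sqrt{35}$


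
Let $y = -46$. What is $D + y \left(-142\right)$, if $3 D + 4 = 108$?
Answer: $\frac{19700}{3} \approx 6566.7$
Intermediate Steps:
$D = \frac{104}{3}$ ($D = - \frac{4}{3} + \frac{1}{3} \cdot 108 = - \frac{4}{3} + 36 = \frac{104}{3} \approx 34.667$)
$D + y \left(-142\right) = \frac{104}{3} - -6532 = \frac{104}{3} + 6532 = \frac{19700}{3}$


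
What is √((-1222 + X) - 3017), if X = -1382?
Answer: I*√5621 ≈ 74.973*I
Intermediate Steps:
√((-1222 + X) - 3017) = √((-1222 - 1382) - 3017) = √(-2604 - 3017) = √(-5621) = I*√5621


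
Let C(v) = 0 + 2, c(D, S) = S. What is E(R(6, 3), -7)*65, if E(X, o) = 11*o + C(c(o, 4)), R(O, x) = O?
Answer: -4875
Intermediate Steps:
C(v) = 2
E(X, o) = 2 + 11*o (E(X, o) = 11*o + 2 = 2 + 11*o)
E(R(6, 3), -7)*65 = (2 + 11*(-7))*65 = (2 - 77)*65 = -75*65 = -4875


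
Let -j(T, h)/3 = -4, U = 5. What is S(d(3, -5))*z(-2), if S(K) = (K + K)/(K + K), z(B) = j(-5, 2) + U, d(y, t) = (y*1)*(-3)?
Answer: 17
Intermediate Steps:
j(T, h) = 12 (j(T, h) = -3*(-4) = 12)
d(y, t) = -3*y (d(y, t) = y*(-3) = -3*y)
z(B) = 17 (z(B) = 12 + 5 = 17)
S(K) = 1 (S(K) = (2*K)/((2*K)) = (2*K)*(1/(2*K)) = 1)
S(d(3, -5))*z(-2) = 1*17 = 17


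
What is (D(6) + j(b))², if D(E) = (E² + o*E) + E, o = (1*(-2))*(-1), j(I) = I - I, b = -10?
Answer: 2916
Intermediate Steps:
j(I) = 0
o = 2 (o = -2*(-1) = 2)
D(E) = E² + 3*E (D(E) = (E² + 2*E) + E = E² + 3*E)
(D(6) + j(b))² = (6*(3 + 6) + 0)² = (6*9 + 0)² = (54 + 0)² = 54² = 2916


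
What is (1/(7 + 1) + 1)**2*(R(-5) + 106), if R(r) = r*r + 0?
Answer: 10611/64 ≈ 165.80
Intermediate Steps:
R(r) = r**2 (R(r) = r**2 + 0 = r**2)
(1/(7 + 1) + 1)**2*(R(-5) + 106) = (1/(7 + 1) + 1)**2*((-5)**2 + 106) = (1/8 + 1)**2*(25 + 106) = (1/8 + 1)**2*131 = (9/8)**2*131 = (81/64)*131 = 10611/64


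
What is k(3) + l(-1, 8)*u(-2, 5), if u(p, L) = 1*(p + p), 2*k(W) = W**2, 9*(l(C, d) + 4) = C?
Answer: 377/18 ≈ 20.944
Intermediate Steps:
l(C, d) = -4 + C/9
k(W) = W**2/2
u(p, L) = 2*p (u(p, L) = 1*(2*p) = 2*p)
k(3) + l(-1, 8)*u(-2, 5) = (1/2)*3**2 + (-4 + (1/9)*(-1))*(2*(-2)) = (1/2)*9 + (-4 - 1/9)*(-4) = 9/2 - 37/9*(-4) = 9/2 + 148/9 = 377/18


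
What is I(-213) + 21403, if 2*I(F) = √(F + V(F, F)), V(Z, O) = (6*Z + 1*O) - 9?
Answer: 21403 + I*√1713/2 ≈ 21403.0 + 20.694*I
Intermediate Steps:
V(Z, O) = -9 + O + 6*Z (V(Z, O) = (6*Z + O) - 9 = (O + 6*Z) - 9 = -9 + O + 6*Z)
I(F) = √(-9 + 8*F)/2 (I(F) = √(F + (-9 + F + 6*F))/2 = √(F + (-9 + 7*F))/2 = √(-9 + 8*F)/2)
I(-213) + 21403 = √(-9 + 8*(-213))/2 + 21403 = √(-9 - 1704)/2 + 21403 = √(-1713)/2 + 21403 = (I*√1713)/2 + 21403 = I*√1713/2 + 21403 = 21403 + I*√1713/2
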